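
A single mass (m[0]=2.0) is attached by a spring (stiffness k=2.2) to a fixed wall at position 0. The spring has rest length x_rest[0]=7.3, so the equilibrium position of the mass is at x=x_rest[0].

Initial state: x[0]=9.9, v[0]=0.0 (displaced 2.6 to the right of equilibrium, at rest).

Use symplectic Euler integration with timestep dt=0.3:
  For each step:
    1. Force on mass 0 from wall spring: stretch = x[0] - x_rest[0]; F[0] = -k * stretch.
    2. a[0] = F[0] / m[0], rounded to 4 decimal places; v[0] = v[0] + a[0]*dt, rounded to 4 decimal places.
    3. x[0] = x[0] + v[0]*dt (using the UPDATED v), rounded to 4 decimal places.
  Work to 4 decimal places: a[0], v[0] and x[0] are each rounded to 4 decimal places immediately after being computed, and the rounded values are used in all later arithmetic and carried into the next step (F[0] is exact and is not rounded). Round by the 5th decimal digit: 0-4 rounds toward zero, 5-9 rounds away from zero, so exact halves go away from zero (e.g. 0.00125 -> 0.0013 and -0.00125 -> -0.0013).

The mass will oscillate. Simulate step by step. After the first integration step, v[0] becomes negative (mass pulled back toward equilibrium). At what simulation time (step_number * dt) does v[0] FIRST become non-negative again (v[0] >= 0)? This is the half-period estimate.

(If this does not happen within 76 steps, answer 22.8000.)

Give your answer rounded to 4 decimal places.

Answer: 3.0000

Derivation:
Step 0: x=[9.9000] v=[0.0000]
Step 1: x=[9.6426] v=[-0.8580]
Step 2: x=[9.1533] v=[-1.6311]
Step 3: x=[8.4805] v=[-2.2427]
Step 4: x=[7.6908] v=[-2.6323]
Step 5: x=[6.8624] v=[-2.7613]
Step 6: x=[6.0773] v=[-2.6169]
Step 7: x=[5.4133] v=[-2.2134]
Step 8: x=[4.9361] v=[-1.5908]
Step 9: x=[4.6929] v=[-0.8107]
Step 10: x=[4.7078] v=[0.0496]
First v>=0 after going negative at step 10, time=3.0000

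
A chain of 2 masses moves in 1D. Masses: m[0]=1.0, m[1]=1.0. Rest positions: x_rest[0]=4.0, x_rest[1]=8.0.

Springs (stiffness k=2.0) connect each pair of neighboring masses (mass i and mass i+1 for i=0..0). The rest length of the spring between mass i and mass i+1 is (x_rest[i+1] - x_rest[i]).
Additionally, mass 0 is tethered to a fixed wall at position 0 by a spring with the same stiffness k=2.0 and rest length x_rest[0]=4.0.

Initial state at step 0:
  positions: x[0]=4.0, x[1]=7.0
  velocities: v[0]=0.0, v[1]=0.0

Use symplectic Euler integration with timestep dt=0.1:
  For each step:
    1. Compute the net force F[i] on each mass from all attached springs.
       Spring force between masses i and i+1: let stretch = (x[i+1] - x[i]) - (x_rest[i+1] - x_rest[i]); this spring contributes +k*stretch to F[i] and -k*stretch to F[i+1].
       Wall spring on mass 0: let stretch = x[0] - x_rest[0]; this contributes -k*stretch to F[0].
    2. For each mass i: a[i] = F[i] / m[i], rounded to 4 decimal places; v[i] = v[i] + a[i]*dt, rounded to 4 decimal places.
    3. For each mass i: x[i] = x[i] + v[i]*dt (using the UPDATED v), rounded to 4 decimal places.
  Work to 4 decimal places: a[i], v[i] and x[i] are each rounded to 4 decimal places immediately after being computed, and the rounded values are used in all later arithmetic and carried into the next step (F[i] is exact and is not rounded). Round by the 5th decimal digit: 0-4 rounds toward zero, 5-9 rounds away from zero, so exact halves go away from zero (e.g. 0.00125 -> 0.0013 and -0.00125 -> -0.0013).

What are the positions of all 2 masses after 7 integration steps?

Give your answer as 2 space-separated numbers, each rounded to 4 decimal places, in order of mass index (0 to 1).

Step 0: x=[4.0000 7.0000] v=[0.0000 0.0000]
Step 1: x=[3.9800 7.0200] v=[-0.2000 0.2000]
Step 2: x=[3.9412 7.0592] v=[-0.3880 0.3920]
Step 3: x=[3.8859 7.1160] v=[-0.5526 0.5684]
Step 4: x=[3.8175 7.1882] v=[-0.6838 0.7224]
Step 5: x=[3.7402 7.2730] v=[-0.7732 0.8483]
Step 6: x=[3.6587 7.3672] v=[-0.8147 0.9417]
Step 7: x=[3.5782 7.4672] v=[-0.8047 1.0000]

Answer: 3.5782 7.4672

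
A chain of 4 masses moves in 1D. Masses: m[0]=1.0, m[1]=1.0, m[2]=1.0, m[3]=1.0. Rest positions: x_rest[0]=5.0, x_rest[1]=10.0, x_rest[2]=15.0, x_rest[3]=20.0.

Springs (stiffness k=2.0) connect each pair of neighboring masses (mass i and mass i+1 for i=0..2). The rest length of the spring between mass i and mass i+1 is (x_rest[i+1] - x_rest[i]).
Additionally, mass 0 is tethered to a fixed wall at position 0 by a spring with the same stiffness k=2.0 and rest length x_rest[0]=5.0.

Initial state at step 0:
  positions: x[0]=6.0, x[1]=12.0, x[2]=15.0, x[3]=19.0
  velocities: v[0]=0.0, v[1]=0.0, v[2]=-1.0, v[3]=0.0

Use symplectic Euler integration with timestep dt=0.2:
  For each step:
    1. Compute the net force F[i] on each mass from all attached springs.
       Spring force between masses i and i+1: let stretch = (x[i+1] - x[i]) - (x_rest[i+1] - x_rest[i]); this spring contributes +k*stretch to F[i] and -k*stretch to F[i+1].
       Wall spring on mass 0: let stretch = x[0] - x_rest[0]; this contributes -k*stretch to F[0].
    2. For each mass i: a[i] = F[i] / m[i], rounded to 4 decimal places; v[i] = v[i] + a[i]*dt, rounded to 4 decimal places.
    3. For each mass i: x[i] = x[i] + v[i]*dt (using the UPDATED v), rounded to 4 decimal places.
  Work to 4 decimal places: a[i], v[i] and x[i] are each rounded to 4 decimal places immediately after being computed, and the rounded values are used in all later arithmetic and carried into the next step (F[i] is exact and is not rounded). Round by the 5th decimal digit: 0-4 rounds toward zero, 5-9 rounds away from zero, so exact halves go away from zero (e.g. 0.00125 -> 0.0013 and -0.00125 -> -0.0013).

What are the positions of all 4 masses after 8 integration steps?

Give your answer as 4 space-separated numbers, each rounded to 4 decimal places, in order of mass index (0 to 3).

Step 0: x=[6.0000 12.0000 15.0000 19.0000] v=[0.0000 0.0000 -1.0000 0.0000]
Step 1: x=[6.0000 11.7600 14.8800 19.0800] v=[0.0000 -1.2000 -0.6000 0.4000]
Step 2: x=[5.9808 11.3088 14.8464 19.2240] v=[-0.0960 -2.2560 -0.1680 0.7200]
Step 3: x=[5.9094 10.7144 14.8800 19.4178] v=[-0.3571 -2.9722 0.1680 0.9690]
Step 4: x=[5.7496 10.0688 14.9434 19.6486] v=[-0.7989 -3.2280 0.3169 1.1539]
Step 5: x=[5.4754 9.4676 14.9932 19.9030] v=[-1.3711 -3.0058 0.2491 1.2718]
Step 6: x=[5.0825 8.9891 14.9938 20.1646] v=[-1.9644 -2.3924 0.0028 1.3079]
Step 7: x=[4.5955 8.6785 14.9276 20.4125] v=[-2.4348 -1.5532 -0.3308 1.2396]
Step 8: x=[4.0675 8.5411 14.8003 20.6216] v=[-2.6398 -0.6868 -0.6365 1.0456]

Answer: 4.0675 8.5411 14.8003 20.6216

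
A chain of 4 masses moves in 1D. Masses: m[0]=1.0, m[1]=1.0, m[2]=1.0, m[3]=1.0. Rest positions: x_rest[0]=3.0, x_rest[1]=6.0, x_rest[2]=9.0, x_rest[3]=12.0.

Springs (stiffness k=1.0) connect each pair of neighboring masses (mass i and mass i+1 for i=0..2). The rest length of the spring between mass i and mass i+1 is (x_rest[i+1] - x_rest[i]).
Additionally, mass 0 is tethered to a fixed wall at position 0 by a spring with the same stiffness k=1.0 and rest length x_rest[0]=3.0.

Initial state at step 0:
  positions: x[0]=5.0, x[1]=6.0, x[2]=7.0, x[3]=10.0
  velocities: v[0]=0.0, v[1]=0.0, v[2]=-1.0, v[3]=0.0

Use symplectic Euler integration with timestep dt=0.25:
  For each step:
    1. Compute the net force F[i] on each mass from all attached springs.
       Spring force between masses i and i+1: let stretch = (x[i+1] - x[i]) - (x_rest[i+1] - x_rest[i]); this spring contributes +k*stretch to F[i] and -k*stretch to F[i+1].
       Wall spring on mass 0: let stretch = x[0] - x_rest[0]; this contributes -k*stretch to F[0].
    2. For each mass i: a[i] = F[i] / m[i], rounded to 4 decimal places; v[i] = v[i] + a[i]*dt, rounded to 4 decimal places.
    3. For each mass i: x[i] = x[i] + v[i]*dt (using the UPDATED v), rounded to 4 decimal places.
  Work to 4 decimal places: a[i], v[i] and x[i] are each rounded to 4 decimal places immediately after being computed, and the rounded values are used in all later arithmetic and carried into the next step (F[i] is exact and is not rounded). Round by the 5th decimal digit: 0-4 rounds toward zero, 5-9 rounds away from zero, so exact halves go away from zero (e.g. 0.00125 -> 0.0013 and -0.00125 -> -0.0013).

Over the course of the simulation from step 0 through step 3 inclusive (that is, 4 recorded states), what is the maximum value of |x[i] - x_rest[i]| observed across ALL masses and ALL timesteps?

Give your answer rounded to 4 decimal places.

Answer: 2.1250

Derivation:
Step 0: x=[5.0000 6.0000 7.0000 10.0000] v=[0.0000 0.0000 -1.0000 0.0000]
Step 1: x=[4.7500 6.0000 6.8750 10.0000] v=[-1.0000 0.0000 -0.5000 0.0000]
Step 2: x=[4.2813 5.9766 6.8906 9.9922] v=[-1.8750 -0.0938 0.0625 -0.0313]
Step 3: x=[3.6509 5.9043 7.0430 9.9780] v=[-2.5215 -0.2891 0.6094 -0.0567]
Max displacement = 2.1250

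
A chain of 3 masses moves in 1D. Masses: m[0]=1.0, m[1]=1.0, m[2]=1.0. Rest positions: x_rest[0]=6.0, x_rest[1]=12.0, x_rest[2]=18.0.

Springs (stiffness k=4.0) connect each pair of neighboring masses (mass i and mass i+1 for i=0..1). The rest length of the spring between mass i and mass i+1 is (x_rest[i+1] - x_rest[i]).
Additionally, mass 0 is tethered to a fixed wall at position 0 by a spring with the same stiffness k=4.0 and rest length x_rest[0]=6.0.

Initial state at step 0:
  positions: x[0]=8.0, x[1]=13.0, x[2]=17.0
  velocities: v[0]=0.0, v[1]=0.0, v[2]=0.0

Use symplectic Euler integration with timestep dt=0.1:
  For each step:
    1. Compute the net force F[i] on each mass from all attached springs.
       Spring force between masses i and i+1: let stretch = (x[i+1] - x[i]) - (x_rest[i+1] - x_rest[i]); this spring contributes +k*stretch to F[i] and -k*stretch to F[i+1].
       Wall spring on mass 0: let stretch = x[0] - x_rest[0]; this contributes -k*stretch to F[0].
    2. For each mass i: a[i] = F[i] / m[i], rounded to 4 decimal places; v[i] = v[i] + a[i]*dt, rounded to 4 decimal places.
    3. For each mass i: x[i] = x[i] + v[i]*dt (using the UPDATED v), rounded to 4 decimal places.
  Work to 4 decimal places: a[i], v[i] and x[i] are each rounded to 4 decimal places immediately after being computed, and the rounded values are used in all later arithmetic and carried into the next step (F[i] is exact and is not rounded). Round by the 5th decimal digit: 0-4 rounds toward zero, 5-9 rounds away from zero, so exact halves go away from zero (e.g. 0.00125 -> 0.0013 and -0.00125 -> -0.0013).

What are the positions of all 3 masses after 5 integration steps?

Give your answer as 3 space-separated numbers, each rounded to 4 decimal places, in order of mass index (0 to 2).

Step 0: x=[8.0000 13.0000 17.0000] v=[0.0000 0.0000 0.0000]
Step 1: x=[7.8800 12.9600 17.0800] v=[-1.2000 -0.4000 0.8000]
Step 2: x=[7.6480 12.8816 17.2352] v=[-2.3200 -0.7840 1.5520]
Step 3: x=[7.3194 12.7680 17.4563] v=[-3.2858 -1.1360 2.2106]
Step 4: x=[6.9160 12.6240 17.7298] v=[-4.0341 -1.4401 2.7353]
Step 5: x=[6.4643 12.4559 18.0391] v=[-4.5173 -1.6810 3.0930]

Answer: 6.4643 12.4559 18.0391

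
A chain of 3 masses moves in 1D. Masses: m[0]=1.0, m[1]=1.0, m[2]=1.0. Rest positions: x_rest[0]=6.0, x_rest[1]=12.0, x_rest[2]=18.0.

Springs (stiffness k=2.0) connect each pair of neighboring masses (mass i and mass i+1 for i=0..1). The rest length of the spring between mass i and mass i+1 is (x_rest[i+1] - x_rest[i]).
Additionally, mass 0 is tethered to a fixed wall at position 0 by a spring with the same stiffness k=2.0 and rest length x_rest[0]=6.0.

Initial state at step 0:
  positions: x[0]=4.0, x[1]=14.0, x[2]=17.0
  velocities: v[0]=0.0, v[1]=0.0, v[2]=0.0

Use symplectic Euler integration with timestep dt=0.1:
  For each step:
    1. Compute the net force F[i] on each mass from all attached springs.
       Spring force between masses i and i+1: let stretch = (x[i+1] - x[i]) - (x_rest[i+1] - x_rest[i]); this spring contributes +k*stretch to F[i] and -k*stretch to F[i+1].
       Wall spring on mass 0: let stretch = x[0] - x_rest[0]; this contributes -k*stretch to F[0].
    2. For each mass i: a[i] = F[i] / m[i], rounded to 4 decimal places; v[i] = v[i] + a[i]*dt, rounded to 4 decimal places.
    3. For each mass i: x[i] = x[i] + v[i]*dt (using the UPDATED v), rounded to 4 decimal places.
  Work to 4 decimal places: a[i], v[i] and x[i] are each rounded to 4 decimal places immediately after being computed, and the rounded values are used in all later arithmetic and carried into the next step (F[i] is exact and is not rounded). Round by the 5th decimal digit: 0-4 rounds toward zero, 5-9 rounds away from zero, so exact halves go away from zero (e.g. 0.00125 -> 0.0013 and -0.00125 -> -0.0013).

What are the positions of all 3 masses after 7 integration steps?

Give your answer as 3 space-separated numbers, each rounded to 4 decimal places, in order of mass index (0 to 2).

Step 0: x=[4.0000 14.0000 17.0000] v=[0.0000 0.0000 0.0000]
Step 1: x=[4.1200 13.8600 17.0600] v=[1.2000 -1.4000 0.6000]
Step 2: x=[4.3524 13.5892 17.1760] v=[2.3240 -2.7080 1.1600]
Step 3: x=[4.6825 13.2054 17.3403] v=[3.3009 -3.8380 1.6426]
Step 4: x=[5.0894 12.7338 17.5419] v=[4.0690 -4.7156 2.0156]
Step 5: x=[5.5474 12.2055 17.7673] v=[4.5800 -5.2829 2.2540]
Step 6: x=[6.0276 11.6553 18.0015] v=[4.8021 -5.5022 2.3416]
Step 7: x=[6.4998 11.1195 18.2287] v=[4.7221 -5.3585 2.2724]

Answer: 6.4998 11.1195 18.2287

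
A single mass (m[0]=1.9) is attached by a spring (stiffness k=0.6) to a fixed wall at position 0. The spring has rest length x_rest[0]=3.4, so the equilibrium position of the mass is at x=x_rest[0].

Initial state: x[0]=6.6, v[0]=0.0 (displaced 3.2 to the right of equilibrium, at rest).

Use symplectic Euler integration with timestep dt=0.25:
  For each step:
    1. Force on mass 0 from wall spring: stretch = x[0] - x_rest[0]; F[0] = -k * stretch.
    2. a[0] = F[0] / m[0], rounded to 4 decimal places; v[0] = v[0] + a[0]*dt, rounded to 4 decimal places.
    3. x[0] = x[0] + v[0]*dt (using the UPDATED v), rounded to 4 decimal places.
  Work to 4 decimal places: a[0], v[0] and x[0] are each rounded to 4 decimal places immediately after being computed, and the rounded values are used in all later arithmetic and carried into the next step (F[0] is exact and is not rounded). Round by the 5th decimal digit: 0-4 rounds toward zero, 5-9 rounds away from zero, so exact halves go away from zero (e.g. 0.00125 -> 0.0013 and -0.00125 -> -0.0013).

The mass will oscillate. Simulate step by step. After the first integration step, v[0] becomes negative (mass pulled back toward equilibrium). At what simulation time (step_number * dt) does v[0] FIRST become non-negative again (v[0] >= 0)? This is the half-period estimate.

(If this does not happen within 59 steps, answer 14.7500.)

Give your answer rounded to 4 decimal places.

Step 0: x=[6.6000] v=[0.0000]
Step 1: x=[6.5369] v=[-0.2526]
Step 2: x=[6.4118] v=[-0.5003]
Step 3: x=[6.2273] v=[-0.7381]
Step 4: x=[5.9870] v=[-0.9613]
Step 5: x=[5.6956] v=[-1.1655]
Step 6: x=[5.3589] v=[-1.3467]
Step 7: x=[4.9836] v=[-1.5014]
Step 8: x=[4.5770] v=[-1.6264]
Step 9: x=[4.1472] v=[-1.7193]
Step 10: x=[3.7026] v=[-1.7783]
Step 11: x=[3.2521] v=[-1.8022]
Step 12: x=[2.8045] v=[-1.7905]
Step 13: x=[2.3686] v=[-1.7435]
Step 14: x=[1.9531] v=[-1.6621]
Step 15: x=[1.5661] v=[-1.5479]
Step 16: x=[1.2153] v=[-1.4031]
Step 17: x=[0.9077] v=[-1.2306]
Step 18: x=[0.6492] v=[-1.0339]
Step 19: x=[0.4450] v=[-0.8167]
Step 20: x=[0.2992] v=[-0.5834]
Step 21: x=[0.2146] v=[-0.3386]
Step 22: x=[0.1928] v=[-0.0871]
Step 23: x=[0.2343] v=[0.1661]
First v>=0 after going negative at step 23, time=5.7500

Answer: 5.7500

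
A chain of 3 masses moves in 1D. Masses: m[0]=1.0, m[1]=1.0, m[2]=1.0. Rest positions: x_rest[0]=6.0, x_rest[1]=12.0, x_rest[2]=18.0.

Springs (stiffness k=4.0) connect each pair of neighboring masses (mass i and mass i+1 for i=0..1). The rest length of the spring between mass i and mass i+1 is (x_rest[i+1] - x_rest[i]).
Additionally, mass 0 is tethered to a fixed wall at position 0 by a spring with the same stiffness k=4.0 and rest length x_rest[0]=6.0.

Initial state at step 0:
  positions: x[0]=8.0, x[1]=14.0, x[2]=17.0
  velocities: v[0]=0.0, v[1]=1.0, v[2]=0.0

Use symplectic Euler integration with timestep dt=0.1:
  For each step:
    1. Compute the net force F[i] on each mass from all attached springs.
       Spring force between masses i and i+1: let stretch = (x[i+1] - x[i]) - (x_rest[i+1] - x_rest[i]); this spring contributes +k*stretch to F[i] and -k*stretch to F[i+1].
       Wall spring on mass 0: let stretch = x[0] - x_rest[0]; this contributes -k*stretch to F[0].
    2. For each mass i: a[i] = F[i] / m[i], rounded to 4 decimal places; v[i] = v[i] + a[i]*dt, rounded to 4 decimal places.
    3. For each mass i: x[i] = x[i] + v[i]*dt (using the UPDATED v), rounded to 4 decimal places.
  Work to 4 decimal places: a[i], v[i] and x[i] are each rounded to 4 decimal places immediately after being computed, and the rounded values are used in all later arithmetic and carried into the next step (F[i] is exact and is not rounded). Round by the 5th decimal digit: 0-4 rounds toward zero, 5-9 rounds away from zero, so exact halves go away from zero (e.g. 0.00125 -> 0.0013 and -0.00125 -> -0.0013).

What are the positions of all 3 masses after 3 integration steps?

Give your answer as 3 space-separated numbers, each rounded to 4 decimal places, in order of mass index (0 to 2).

Step 0: x=[8.0000 14.0000 17.0000] v=[0.0000 1.0000 0.0000]
Step 1: x=[7.9200 13.9800 17.1200] v=[-0.8000 -0.2000 1.2000]
Step 2: x=[7.7656 13.8432 17.3544] v=[-1.5440 -1.3680 2.3440]
Step 3: x=[7.5437 13.6037 17.6884] v=[-2.2192 -2.3946 3.3395]

Answer: 7.5437 13.6037 17.6884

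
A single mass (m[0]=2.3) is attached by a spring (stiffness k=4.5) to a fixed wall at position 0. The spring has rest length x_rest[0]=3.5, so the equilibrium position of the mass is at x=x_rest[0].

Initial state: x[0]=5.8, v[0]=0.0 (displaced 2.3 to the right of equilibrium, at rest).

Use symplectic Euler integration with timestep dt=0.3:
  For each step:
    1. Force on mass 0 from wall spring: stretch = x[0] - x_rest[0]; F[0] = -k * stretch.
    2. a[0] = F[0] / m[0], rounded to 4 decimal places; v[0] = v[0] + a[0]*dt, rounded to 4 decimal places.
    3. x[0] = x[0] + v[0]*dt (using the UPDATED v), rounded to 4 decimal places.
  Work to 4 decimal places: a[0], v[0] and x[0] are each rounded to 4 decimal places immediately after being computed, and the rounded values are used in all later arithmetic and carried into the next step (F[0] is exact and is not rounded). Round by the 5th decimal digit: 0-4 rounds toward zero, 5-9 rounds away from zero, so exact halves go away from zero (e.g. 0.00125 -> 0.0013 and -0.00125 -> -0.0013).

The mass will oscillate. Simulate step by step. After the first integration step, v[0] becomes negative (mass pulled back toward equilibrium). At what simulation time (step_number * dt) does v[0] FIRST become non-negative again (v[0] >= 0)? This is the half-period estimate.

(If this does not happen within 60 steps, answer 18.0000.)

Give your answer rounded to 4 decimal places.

Step 0: x=[5.8000] v=[0.0000]
Step 1: x=[5.3950] v=[-1.3500]
Step 2: x=[4.6563] v=[-2.4623]
Step 3: x=[3.7140] v=[-3.1410]
Step 4: x=[2.7340] v=[-3.2666]
Step 5: x=[1.8889] v=[-2.8170]
Step 6: x=[1.3275] v=[-1.8713]
Step 7: x=[1.1486] v=[-0.5962]
Step 8: x=[1.3838] v=[0.7840]
First v>=0 after going negative at step 8, time=2.4000

Answer: 2.4000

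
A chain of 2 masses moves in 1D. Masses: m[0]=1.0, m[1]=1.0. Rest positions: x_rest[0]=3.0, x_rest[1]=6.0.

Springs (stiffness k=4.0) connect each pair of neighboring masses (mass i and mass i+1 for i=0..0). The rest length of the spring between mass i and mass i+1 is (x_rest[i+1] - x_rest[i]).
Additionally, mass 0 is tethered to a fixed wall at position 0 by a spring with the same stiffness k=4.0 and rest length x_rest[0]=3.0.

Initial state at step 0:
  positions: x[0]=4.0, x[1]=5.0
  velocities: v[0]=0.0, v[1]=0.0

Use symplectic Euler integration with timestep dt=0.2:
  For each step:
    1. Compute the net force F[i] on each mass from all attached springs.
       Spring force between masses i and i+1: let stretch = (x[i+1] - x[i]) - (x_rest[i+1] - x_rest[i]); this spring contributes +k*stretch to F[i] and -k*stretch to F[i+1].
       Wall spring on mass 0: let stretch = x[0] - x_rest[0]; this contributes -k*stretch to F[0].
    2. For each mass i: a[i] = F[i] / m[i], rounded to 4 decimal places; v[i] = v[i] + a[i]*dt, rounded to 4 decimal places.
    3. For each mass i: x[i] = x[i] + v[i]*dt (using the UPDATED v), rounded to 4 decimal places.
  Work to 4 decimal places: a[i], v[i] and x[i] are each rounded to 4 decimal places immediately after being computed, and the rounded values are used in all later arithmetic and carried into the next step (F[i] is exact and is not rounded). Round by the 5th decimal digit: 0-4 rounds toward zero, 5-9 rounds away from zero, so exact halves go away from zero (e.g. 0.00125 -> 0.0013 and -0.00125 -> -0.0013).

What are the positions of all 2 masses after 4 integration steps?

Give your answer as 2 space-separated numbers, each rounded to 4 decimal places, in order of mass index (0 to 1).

Step 0: x=[4.0000 5.0000] v=[0.0000 0.0000]
Step 1: x=[3.5200 5.3200] v=[-2.4000 1.6000]
Step 2: x=[2.7648 5.8320] v=[-3.7760 2.5600]
Step 3: x=[2.0580 6.3332] v=[-3.5341 2.5062]
Step 4: x=[1.7059 6.6304] v=[-1.7603 1.4860]

Answer: 1.7059 6.6304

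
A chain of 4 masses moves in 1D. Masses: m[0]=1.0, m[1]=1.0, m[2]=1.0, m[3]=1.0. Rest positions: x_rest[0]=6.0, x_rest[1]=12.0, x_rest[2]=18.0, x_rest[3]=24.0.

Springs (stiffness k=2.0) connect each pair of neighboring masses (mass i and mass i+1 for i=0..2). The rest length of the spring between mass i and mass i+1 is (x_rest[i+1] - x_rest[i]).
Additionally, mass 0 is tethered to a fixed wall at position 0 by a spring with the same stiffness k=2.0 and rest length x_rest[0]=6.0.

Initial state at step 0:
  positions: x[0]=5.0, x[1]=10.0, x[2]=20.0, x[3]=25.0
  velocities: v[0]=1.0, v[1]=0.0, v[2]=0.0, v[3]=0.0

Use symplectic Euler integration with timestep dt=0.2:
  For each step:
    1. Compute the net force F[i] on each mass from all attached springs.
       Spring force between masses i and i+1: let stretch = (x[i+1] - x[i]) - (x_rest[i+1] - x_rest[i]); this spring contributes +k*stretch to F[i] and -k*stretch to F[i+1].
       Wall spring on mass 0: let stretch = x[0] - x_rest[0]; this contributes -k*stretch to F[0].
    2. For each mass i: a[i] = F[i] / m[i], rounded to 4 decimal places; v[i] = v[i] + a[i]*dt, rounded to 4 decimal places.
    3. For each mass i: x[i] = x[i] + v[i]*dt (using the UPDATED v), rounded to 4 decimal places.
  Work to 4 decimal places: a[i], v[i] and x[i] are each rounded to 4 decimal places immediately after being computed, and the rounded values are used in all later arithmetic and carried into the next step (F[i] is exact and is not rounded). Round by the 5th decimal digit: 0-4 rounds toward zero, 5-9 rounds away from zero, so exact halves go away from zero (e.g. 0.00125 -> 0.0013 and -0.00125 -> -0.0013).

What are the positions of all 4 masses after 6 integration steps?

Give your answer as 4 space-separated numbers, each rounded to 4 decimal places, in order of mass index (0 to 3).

Step 0: x=[5.0000 10.0000 20.0000 25.0000] v=[1.0000 0.0000 0.0000 0.0000]
Step 1: x=[5.2000 10.4000 19.6000 25.0800] v=[1.0000 2.0000 -2.0000 0.4000]
Step 2: x=[5.4000 11.1200 18.9024 25.2016] v=[1.0000 3.6000 -3.4880 0.6080]
Step 3: x=[5.6256 12.0050 18.0861 25.2993] v=[1.1280 4.4250 -4.0813 0.4883]
Step 4: x=[5.9115 12.8661 17.3604 25.2999] v=[1.4295 4.3057 -3.6285 0.0030]
Step 5: x=[6.2808 13.5304 16.9103 25.1453] v=[1.8467 3.3216 -2.2504 -0.7728]
Step 6: x=[6.7276 13.8851 16.8486 24.8119] v=[2.2342 1.7737 -0.3084 -1.6668]

Answer: 6.7276 13.8851 16.8486 24.8119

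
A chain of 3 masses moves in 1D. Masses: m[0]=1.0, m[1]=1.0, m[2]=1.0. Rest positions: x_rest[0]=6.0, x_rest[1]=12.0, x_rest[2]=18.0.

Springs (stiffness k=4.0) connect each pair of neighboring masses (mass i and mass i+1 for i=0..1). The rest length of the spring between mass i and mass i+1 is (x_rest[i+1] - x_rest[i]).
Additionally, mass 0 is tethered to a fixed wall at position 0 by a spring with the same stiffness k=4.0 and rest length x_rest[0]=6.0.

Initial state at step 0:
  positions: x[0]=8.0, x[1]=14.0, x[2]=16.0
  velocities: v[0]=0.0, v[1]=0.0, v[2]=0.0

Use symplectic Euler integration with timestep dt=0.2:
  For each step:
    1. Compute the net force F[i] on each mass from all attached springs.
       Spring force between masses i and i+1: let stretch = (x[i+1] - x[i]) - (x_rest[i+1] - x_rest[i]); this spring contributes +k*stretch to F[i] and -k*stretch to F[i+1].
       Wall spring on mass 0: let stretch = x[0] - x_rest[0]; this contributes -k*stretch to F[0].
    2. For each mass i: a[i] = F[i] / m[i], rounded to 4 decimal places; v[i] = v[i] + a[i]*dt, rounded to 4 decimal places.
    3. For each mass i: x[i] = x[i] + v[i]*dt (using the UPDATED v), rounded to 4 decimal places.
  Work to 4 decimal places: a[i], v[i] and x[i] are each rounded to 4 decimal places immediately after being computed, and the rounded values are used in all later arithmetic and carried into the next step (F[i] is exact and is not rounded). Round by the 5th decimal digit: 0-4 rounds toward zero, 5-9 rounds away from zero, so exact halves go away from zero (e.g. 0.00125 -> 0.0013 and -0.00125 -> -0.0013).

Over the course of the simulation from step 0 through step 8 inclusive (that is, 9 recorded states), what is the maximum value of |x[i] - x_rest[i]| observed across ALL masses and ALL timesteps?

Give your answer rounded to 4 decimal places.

Answer: 2.4978

Derivation:
Step 0: x=[8.0000 14.0000 16.0000] v=[0.0000 0.0000 0.0000]
Step 1: x=[7.6800 13.3600 16.6400] v=[-1.6000 -3.2000 3.2000]
Step 2: x=[7.0400 12.3360 17.7152] v=[-3.2000 -5.1200 5.3760]
Step 3: x=[6.1210 11.3253 18.8897] v=[-4.5952 -5.0534 5.8726]
Step 4: x=[5.0553 10.6922 19.8139] v=[-5.3286 -3.1653 4.6211]
Step 5: x=[4.0826 10.6167 20.2386] v=[-4.8633 -0.3775 2.1237]
Step 6: x=[3.5022 11.0352 20.0838] v=[-2.9021 2.0927 -0.7738]
Step 7: x=[3.5667 11.6962 19.4413] v=[0.3225 3.3052 -3.2127]
Step 8: x=[4.3612 12.2957 18.5195] v=[3.9727 2.9977 -4.6088]
Max displacement = 2.4978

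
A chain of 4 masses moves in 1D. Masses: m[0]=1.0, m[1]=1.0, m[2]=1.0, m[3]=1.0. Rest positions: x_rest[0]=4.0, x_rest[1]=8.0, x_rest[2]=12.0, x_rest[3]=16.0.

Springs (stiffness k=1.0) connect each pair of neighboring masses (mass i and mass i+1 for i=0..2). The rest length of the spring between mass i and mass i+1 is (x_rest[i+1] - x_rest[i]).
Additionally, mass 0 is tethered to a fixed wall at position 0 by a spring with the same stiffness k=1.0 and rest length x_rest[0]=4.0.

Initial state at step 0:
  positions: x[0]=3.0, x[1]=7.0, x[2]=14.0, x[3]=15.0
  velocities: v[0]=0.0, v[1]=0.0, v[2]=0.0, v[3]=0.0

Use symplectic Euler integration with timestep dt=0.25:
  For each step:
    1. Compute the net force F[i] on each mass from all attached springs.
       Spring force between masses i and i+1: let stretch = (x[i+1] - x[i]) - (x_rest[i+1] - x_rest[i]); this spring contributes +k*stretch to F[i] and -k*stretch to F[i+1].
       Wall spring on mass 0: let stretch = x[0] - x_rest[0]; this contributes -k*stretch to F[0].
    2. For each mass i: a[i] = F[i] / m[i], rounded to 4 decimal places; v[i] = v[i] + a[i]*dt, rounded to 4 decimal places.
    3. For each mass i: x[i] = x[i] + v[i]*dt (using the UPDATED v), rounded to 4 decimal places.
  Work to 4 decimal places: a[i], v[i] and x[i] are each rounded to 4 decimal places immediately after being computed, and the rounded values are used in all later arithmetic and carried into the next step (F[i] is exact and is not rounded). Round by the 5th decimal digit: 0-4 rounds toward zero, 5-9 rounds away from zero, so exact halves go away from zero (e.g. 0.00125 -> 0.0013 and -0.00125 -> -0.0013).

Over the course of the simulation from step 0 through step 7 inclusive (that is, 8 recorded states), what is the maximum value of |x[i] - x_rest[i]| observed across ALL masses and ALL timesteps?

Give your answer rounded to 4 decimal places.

Step 0: x=[3.0000 7.0000 14.0000 15.0000] v=[0.0000 0.0000 0.0000 0.0000]
Step 1: x=[3.0625 7.1875 13.6250 15.1875] v=[0.2500 0.7500 -1.5000 0.7500]
Step 2: x=[3.1914 7.5195 12.9453 15.5274] v=[0.5156 1.3281 -2.7188 1.3594]
Step 3: x=[3.3914 7.9201 12.0879 15.9559] v=[0.7998 1.6025 -3.4297 1.7139]
Step 4: x=[3.6624 8.2982 11.2117 16.3926] v=[1.0841 1.5123 -3.5047 1.7469]
Step 5: x=[3.9943 8.5686 10.4772 16.7555] v=[1.3275 1.0817 -2.9379 1.4517]
Step 6: x=[4.3624 8.6724 10.0158 16.9760] v=[1.4725 0.4153 -1.8455 0.8821]
Step 7: x=[4.7273 8.5908 9.9055 17.0115] v=[1.4594 -0.3264 -0.4413 0.1421]
Max displacement = 2.0945

Answer: 2.0945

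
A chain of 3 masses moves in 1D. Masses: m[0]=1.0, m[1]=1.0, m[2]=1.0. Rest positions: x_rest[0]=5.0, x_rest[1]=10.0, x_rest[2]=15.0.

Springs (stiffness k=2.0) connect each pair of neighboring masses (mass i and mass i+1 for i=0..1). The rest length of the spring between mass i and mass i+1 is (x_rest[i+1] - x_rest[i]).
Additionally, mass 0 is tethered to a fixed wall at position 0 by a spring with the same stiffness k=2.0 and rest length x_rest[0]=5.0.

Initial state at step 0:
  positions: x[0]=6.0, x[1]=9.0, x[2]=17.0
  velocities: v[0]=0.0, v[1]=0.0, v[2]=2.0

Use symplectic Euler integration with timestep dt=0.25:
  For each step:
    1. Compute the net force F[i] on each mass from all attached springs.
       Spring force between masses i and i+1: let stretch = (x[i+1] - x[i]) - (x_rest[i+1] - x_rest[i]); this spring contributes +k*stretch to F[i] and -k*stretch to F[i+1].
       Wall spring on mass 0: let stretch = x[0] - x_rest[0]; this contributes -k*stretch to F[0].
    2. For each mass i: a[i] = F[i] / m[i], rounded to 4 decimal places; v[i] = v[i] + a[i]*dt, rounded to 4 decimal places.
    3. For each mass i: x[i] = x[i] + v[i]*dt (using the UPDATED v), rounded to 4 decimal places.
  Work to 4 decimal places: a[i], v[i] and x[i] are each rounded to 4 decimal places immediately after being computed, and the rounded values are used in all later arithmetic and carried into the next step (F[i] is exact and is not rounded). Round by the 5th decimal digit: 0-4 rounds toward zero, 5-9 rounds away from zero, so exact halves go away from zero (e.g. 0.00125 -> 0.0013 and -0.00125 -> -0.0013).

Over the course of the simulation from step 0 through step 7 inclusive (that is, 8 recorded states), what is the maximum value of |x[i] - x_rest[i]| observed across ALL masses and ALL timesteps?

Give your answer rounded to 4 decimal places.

Answer: 2.8946

Derivation:
Step 0: x=[6.0000 9.0000 17.0000] v=[0.0000 0.0000 2.0000]
Step 1: x=[5.6250 9.6250 17.1250] v=[-1.5000 2.5000 0.5000]
Step 2: x=[5.0469 10.6875 16.9375] v=[-2.3125 4.2500 -0.7500]
Step 3: x=[4.5430 11.8262 16.5938] v=[-2.0157 4.5547 -1.3750]
Step 4: x=[4.3816 12.6504 16.2791] v=[-0.6456 3.2969 -1.2588]
Step 5: x=[4.7061 12.8946 16.1358] v=[1.2980 0.9769 -0.5732]
Step 6: x=[5.4659 12.5204 16.2124] v=[3.0392 -1.4968 0.3062]
Step 7: x=[6.4243 11.7259 16.4525] v=[3.8335 -3.1781 0.9602]
Max displacement = 2.8946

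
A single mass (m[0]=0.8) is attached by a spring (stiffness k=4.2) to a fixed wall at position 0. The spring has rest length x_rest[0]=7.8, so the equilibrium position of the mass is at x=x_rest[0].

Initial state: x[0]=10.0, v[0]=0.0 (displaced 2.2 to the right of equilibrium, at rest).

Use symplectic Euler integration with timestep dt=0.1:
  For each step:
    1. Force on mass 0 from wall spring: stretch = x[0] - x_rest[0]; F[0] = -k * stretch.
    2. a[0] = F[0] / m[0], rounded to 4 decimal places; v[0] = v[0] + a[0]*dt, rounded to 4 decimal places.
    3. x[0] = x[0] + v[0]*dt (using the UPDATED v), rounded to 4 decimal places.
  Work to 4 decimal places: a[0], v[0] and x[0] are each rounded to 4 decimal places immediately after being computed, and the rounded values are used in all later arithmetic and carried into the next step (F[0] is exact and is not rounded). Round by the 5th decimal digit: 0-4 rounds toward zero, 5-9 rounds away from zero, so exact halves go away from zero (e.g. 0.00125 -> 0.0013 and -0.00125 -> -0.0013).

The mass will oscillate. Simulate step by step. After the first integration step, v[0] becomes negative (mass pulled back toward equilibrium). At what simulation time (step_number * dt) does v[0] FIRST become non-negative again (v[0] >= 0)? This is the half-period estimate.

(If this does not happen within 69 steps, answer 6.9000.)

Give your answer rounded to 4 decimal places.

Step 0: x=[10.0000] v=[0.0000]
Step 1: x=[9.8845] v=[-1.1550]
Step 2: x=[9.6596] v=[-2.2494]
Step 3: x=[9.3370] v=[-3.2257]
Step 4: x=[8.9337] v=[-4.0326]
Step 5: x=[8.4709] v=[-4.6278]
Step 6: x=[7.9729] v=[-4.9800]
Step 7: x=[7.4658] v=[-5.0708]
Step 8: x=[6.9763] v=[-4.8953]
Step 9: x=[6.5300] v=[-4.4629]
Step 10: x=[6.1504] v=[-3.7962]
Step 11: x=[5.8574] v=[-2.9302]
Step 12: x=[5.6664] v=[-1.9103]
Step 13: x=[5.5874] v=[-0.7902]
Step 14: x=[5.6245] v=[0.3714]
First v>=0 after going negative at step 14, time=1.4000

Answer: 1.4000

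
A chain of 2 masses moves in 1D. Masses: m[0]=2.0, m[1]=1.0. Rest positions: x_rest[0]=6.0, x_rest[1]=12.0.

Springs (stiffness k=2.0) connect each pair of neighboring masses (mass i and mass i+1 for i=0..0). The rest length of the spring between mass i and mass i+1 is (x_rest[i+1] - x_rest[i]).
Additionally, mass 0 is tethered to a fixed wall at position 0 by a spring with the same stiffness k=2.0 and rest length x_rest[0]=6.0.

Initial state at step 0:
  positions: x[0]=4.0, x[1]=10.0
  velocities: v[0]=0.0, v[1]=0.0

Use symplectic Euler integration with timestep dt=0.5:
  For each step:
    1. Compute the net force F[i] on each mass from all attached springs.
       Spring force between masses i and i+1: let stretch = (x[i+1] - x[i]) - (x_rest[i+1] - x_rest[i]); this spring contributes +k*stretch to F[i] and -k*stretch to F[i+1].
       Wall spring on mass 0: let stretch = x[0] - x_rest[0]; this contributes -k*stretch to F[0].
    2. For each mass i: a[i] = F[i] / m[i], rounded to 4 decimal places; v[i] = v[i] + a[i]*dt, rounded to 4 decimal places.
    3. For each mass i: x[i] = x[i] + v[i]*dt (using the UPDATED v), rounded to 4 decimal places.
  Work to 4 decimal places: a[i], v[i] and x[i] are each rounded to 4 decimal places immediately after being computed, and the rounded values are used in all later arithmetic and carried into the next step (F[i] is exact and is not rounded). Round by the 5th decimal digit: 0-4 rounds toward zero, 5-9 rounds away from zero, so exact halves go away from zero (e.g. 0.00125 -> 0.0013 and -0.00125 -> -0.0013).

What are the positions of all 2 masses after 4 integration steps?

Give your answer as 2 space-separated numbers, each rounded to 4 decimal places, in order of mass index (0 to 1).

Step 0: x=[4.0000 10.0000] v=[0.0000 0.0000]
Step 1: x=[4.5000 10.0000] v=[1.0000 0.0000]
Step 2: x=[5.2500 10.2500] v=[1.5000 0.5000]
Step 3: x=[5.9375 11.0000] v=[1.3750 1.5000]
Step 4: x=[6.4063 12.2188] v=[0.9375 2.4375]

Answer: 6.4063 12.2188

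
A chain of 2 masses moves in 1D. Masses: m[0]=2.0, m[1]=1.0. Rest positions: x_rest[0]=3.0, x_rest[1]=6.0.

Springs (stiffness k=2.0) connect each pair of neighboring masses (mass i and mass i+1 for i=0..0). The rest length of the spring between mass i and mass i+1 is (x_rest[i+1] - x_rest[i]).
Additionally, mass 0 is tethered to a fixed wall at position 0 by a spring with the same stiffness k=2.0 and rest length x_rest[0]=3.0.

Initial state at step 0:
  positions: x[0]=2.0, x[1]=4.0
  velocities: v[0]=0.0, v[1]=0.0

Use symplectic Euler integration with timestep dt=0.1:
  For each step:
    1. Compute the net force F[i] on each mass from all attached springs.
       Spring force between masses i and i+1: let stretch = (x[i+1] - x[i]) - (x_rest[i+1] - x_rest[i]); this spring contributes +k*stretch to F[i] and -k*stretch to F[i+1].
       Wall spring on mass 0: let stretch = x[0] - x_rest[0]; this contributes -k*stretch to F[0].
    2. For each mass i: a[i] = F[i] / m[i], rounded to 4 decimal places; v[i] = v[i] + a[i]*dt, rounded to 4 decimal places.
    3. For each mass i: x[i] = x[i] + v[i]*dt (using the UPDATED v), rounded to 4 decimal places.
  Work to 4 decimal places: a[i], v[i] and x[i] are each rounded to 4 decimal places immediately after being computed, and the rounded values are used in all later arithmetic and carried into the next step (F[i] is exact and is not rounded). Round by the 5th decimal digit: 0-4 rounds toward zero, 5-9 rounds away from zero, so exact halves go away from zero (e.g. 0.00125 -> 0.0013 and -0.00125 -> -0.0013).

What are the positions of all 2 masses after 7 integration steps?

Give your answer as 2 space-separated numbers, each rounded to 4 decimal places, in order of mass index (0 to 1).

Answer: 2.0236 4.5122

Derivation:
Step 0: x=[2.0000 4.0000] v=[0.0000 0.0000]
Step 1: x=[2.0000 4.0200] v=[0.0000 0.2000]
Step 2: x=[2.0002 4.0596] v=[0.0020 0.3960]
Step 3: x=[2.0010 4.1180] v=[0.0079 0.5841]
Step 4: x=[2.0030 4.1941] v=[0.0195 0.7607]
Step 5: x=[2.0068 4.2864] v=[0.0383 0.9225]
Step 6: x=[2.0134 4.3931] v=[0.0656 1.0666]
Step 7: x=[2.0236 4.5122] v=[0.1022 1.1907]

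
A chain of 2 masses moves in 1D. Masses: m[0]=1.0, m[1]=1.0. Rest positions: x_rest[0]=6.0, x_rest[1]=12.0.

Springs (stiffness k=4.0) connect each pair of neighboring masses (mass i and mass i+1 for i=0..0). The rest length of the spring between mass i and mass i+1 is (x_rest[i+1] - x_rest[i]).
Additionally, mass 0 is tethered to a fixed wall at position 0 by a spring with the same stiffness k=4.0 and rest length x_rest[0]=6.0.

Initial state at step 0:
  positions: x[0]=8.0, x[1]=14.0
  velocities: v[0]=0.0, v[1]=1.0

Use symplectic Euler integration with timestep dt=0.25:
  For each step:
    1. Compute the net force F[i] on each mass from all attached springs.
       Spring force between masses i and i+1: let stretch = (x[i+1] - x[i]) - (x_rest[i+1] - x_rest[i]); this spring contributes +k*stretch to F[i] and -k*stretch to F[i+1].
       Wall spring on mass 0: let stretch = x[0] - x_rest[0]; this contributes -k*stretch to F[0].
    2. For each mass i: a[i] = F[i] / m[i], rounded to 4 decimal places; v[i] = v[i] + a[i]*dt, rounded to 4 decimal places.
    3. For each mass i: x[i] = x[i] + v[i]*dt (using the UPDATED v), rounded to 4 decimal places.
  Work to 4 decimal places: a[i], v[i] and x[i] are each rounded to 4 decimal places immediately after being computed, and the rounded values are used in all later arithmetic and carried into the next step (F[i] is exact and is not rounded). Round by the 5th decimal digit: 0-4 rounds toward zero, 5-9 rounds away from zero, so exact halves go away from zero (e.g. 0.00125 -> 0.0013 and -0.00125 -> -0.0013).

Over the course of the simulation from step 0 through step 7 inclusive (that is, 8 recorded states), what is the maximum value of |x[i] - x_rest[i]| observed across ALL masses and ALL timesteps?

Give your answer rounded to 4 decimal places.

Answer: 2.3125

Derivation:
Step 0: x=[8.0000 14.0000] v=[0.0000 1.0000]
Step 1: x=[7.5000 14.2500] v=[-2.0000 1.0000]
Step 2: x=[6.8125 14.3125] v=[-2.7500 0.2500]
Step 3: x=[6.2969 14.0000] v=[-2.0625 -1.2500]
Step 4: x=[6.1328 13.2617] v=[-0.6563 -2.9531]
Step 5: x=[6.2178 12.2412] v=[0.3398 -4.0820]
Step 6: x=[6.2542 11.2149] v=[0.1454 -4.1054]
Step 7: x=[5.9672 10.4484] v=[-1.1481 -3.0661]
Max displacement = 2.3125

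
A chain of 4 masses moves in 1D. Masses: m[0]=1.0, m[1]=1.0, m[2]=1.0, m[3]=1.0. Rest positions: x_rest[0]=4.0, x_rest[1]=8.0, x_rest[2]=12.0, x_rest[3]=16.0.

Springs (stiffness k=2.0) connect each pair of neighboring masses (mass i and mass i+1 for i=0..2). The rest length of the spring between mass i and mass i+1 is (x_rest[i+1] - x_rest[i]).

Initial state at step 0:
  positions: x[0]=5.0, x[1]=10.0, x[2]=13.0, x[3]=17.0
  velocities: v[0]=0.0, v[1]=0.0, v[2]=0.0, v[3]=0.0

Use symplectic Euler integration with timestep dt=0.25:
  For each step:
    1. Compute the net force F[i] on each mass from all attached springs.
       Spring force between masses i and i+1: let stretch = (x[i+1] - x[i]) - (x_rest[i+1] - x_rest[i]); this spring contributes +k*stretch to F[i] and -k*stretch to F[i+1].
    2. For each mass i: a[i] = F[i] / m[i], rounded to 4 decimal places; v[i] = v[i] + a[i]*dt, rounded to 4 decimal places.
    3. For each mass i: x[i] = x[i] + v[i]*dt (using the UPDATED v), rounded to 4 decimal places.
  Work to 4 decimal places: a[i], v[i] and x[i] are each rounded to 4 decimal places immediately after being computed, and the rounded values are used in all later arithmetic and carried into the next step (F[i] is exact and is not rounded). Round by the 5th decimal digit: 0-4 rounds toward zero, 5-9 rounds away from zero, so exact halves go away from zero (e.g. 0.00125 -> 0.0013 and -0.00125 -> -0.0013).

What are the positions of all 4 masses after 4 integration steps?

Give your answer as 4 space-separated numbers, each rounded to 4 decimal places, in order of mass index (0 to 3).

Step 0: x=[5.0000 10.0000 13.0000 17.0000] v=[0.0000 0.0000 0.0000 0.0000]
Step 1: x=[5.1250 9.7500 13.1250 17.0000] v=[0.5000 -1.0000 0.5000 0.0000]
Step 2: x=[5.3281 9.3438 13.3125 17.0156] v=[0.8125 -1.6250 0.7500 0.0625]
Step 3: x=[5.5332 8.9317 13.4668 17.0684] v=[0.8204 -1.6485 0.6172 0.2110]
Step 4: x=[5.6631 8.6617 13.5044 17.1710] v=[0.5197 -1.0802 0.1505 0.4102]

Answer: 5.6631 8.6617 13.5044 17.1710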